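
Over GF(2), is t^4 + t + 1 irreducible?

Yes

Write g(t) = t^4 + t + 1.
Check for roots in GF(2): g(0) = 1; g(1) = 1.
No roots, so no linear factors.
Monic irreducibles of degree 2 over GF(2): t^2 + t + 1.
None of them divide g (all give nonzero remainder).
No irreducible factor of degree ≤ 2 exists, so g is irreducible over GF(2).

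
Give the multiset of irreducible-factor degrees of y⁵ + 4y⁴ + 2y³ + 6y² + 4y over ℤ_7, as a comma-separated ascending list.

Write f(y) = y⁵ + 4y⁴ + 2y³ + 6y² + 4y.
Linear factors from roots: (y).
Complete factorization: f(y) = (y)·(y⁴ + 4y³ + 2y² + 6y + 4).
Factor degrees with multiplicity: 1 + 4 = 5.

1, 4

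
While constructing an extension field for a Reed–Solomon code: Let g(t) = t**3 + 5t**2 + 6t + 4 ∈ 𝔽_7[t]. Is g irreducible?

Check for roots in 𝔽_7: g(0) = 4; g(1) = 2; g(2) = 2; g(3) = 3; g(4) = 4; g(5) = 4; g(6) = 2.
No roots. A degree-3 polynomial over a field with no linear factor is irreducible.

Yes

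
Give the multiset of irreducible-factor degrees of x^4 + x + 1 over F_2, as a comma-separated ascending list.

4

Write h(x) = x^4 + x + 1.
Roots in F_2: h(0) = 1; h(1) = 1.
Complete factorization: h(x) = (x^4 + x + 1).
Factor degrees with multiplicity: 4 = 4.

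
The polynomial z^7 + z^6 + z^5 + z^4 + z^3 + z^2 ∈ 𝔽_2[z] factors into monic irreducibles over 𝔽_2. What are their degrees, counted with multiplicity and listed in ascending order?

1, 1, 1, 2, 2

Write h(z) = z^7 + z^6 + z^5 + z^4 + z^3 + z^2.
Roots in 𝔽_2: h(0) = 0 → root; h(1) = 0 → root.
Linear factors from roots: (z), (z + 1).
Complete factorization: h(z) = (z + 1)·(z)^2·(z^2 + z + 1)^2.
Factor degrees with multiplicity: 1 + 1 + 1 + 2 + 2 = 7.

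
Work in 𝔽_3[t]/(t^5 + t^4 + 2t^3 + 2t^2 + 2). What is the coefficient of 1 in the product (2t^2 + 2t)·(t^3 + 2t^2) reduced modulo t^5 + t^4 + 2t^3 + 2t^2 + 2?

Multiply in 𝔽_3[t]: (2t^2 + 2t)·(t^3 + 2t^2) = 2t^5 + t^3.
Reduce using t^5 ≡ 2t^4 + t^3 + t^2 + 1 (mod t^5 + t^4 + 2t^3 + 2t^2 + 2).
Reduced: t^4 + 2t^2 + 2.

2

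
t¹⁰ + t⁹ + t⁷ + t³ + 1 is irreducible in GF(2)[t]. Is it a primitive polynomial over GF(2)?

Yes

Write f(t) = t¹⁰ + t⁹ + t⁷ + t³ + 1.
|GF(2^10)^×| = 2^10 − 1 = 1023. Prime factorization: 1023 = 3·11·31.
f is primitive ⇔ t has order 1023 in GF(2)[t]/(f), i.e. t^(1023/q) ≠ 1 for each prime q | 1023.
t^(341) mod f = t⁹ + t⁸ + t⁶ + t⁵ + t³ + t² + t.
t^(93) mod f = t⁹ + t⁸ + t⁷ + t⁶ + t⁵ + 1.
t^(33) mod f = t⁹ + t⁴ + t³ + t².
None equal 1, so t has full order 1023; f is primitive.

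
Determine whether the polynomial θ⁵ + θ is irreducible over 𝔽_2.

No

Write h(θ) = θ⁵ + θ.
Check for roots in 𝔽_2: h(0) = 0 → root; h(1) = 0 → root.
h(0) = 0, so (θ) divides h(θ); h is reducible.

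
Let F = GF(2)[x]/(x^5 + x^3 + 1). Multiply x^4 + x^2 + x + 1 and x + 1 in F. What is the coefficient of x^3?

0

Multiply in GF(2)[x]: (x^4 + x^2 + x + 1)·(x + 1) = x^5 + x^4 + x^3 + 1.
Reduce using x^5 ≡ x^3 + 1 (mod x^5 + x^3 + 1).
Reduced: x^4.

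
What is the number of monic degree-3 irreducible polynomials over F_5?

Gauss's count: N_{5}(3) = (1/3) Σ_{d|3} μ(3/d)·5^d.
Divisors of 3: 1, 3; μ(3/d) for each: -1, 1.
Σ = − 5^1 + 5^3 = 120.
N = 120/3 = 40.

40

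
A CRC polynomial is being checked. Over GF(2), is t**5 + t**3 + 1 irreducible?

Write P(t) = t**5 + t**3 + 1.
Check for roots in GF(2): P(0) = 1; P(1) = 1.
No roots, so no linear factors.
Monic irreducibles of degree 2 over GF(2): t**2 + t + 1.
None of them divide P (all give nonzero remainder).
No irreducible factor of degree ≤ 2 exists, so P is irreducible over GF(2).

Yes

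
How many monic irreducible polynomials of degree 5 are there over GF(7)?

The number of monic irreducibles of degree 5 over GF(7) is (1/5)·Σ_{d∣5} μ(5/d) 7^d.
Divisors of 5: 1, 5; μ(5/d) for each: -1, 1.
Σ = − 7^1 + 7^5 = 16800.
N = 16800/5 = 3360.

3360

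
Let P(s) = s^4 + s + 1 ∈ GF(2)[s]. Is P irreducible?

Yes

Check for roots in GF(2): P(0) = 1; P(1) = 1.
No roots, so no linear factors.
Monic irreducibles of degree 2 over GF(2): s^2 + s + 1.
None of them divide P (all give nonzero remainder).
No irreducible factor of degree ≤ 2 exists, so P is irreducible over GF(2).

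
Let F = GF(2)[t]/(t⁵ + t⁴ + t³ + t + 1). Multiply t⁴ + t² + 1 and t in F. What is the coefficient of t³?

0

Multiply in GF(2)[t]: (t⁴ + t² + 1)·(t) = t⁵ + t³ + t.
Reduce using t⁵ ≡ t⁴ + t³ + t + 1 (mod t⁵ + t⁴ + t³ + t + 1).
Reduced: t⁴ + 1.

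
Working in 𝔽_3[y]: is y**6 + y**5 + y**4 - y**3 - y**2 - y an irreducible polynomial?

Write h(y) = y**6 + y**5 + y**4 - y**3 - y**2 - y.
Check for roots in 𝔽_3: h(0) = 0 → root; h(1) = 0 → root; h(2) = 2.
h(0) = 0, so (y) divides h(y); h is reducible.

No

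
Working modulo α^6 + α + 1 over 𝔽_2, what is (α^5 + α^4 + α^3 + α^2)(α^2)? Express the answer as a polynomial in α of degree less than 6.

Multiply in 𝔽_2[α]: (α^5 + α^4 + α^3 + α^2)·(α^2) = α^7 + α^6 + α^5 + α^4.
Reduce using α^6 ≡ α + 1 (mod α^6 + α + 1).
Reduced: α^5 + α^4 + α^2 + 1.

α^5 + α^4 + α^2 + 1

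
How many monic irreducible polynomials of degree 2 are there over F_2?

Gauss's count: N_{2}(2) = (1/2) Σ_{d|2} μ(2/d)·2^d.
Divisors of 2: 1, 2; μ(2/d) for each: -1, 1.
Σ = − 2^1 + 2^2 = 2.
N = 2/2 = 1.

1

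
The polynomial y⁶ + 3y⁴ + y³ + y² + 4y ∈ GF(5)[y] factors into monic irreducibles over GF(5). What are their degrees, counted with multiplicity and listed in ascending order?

1, 1, 1, 1, 2

Write h(y) = y⁶ + 3y⁴ + y³ + y² + 4y.
Roots in GF(5): h(0) = 0 → root; h(1) = 0 → root; h(2) = 2; h(3) = 0 → root; h(4) = 0 → root.
Linear factors from roots: (y), (y + 4), (y + 2), (y + 1).
Complete factorization: h(y) = (y)·(y + 1)·(y + 2)·(y + 4)·(y² + 3y + 3).
Factor degrees with multiplicity: 1 + 1 + 1 + 1 + 2 = 6.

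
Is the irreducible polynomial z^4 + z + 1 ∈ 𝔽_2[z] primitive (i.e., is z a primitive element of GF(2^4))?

Write f(z) = z^4 + z + 1.
|GF(2^4)^×| = 2^4 − 1 = 15. Prime factorization: 15 = 3·5.
f is primitive ⇔ z has order 15 in GF(2)[z]/(f), i.e. z^(15/q) ≠ 1 for each prime q | 15.
z^(5) mod f = z^2 + z.
z^(3) mod f = z^3.
None equal 1, so z has full order 15; f is primitive.

Yes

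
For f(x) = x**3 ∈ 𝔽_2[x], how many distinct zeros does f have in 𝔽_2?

Evaluate at each of the 2 elements of 𝔽_2:
f(0) = 0 → root; f(1) = 1.
Roots: {0}.

1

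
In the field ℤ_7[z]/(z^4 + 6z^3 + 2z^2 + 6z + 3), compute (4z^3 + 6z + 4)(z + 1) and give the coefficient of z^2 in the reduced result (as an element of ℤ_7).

5

Multiply in ℤ_7[z]: (4z^3 + 6z + 4)·(z + 1) = 4z^4 + 4z^3 + 6z^2 + 3z + 4.
Reduce using z^4 ≡ z^3 + 5z^2 + z + 4 (mod z^4 + 6z^3 + 2z^2 + 6z + 3).
Reduced: z^3 + 5z^2 + 6.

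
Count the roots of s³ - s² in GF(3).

Write g(s) = s³ - s².
Evaluate at each of the 3 elements of GF(3):
g(0) = 0 → root; g(1) = 0 → root; g(2) = 1.
Roots: {0, 1}.

2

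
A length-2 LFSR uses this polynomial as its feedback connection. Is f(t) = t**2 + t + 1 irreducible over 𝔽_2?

Check for roots in 𝔽_2: f(0) = 1; f(1) = 1.
No roots. A degree-2 polynomial over a field with no linear factor is irreducible.

Yes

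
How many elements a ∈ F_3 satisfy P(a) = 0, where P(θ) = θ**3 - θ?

Evaluate at each of the 3 elements of F_3:
P(0) = 0 → root; P(1) = 0 → root; P(2) = 0 → root.
Roots: {0, 1, 2}.

3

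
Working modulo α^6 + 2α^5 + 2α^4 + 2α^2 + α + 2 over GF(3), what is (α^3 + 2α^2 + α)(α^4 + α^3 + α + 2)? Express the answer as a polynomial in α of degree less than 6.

Multiply in GF(3)[α]: (α^3 + 2α^2 + α)·(α^4 + α^3 + α + 2) = α^7 + 2α^4 + α^3 + 2α^2 + 2α.
Reduce using α^6 ≡ α^5 + α^4 + α^2 + 2α + 1 (mod α^6 + 2α^5 + 2α^4 + 2α^2 + α + 2).
Reduced: 2α^5 + 2α^3 + 2α^2 + 2α + 1.

2α^5 + 2α^3 + 2α^2 + 2α + 1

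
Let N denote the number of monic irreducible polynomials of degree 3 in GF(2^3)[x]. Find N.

x^(8^3) − x is the product of all monic irreducibles of degree dividing 3; Möbius inversion gives N = (1/3) Σ μ(3/d)·8^d.
Divisors of 3: 1, 3; μ(3/d) for each: -1, 1.
Σ = − 8^1 + 8^3 = 504.
N = 504/3 = 168.

168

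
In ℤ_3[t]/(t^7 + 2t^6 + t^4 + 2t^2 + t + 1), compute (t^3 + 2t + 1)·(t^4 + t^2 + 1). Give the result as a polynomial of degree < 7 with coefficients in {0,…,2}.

Multiply in ℤ_3[t]: (t^3 + 2t + 1)·(t^4 + t^2 + 1) = t^7 + t^4 + t^2 + 2t + 1.
Reduce using t^7 ≡ t^6 + 2t^4 + t^2 + 2t + 2 (mod t^7 + 2t^6 + t^4 + 2t^2 + t + 1).
Reduced: t^6 + 2t^2 + t.

t^6 + 2t^2 + t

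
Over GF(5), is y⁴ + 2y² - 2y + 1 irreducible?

Write P(y) = y⁴ + 2y² - 2y + 1.
Check for roots in GF(5): P(0) = 1; P(1) = 2; P(2) = 1; P(3) = 4; P(4) = 1.
No roots, so no linear factors.
Degree-2 irreducible divisors: test the 10 monic irreducibles of degree 2 over GF(5).
None of them divide P (all give nonzero remainder).
No irreducible factor of degree ≤ 2 exists, so P is irreducible over GF(5).

Yes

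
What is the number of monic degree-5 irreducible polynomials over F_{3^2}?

The number of monic irreducibles of degree 5 over GF(9) is (1/5)·Σ_{d∣5} μ(5/d) 9^d.
Divisors of 5: 1, 5; μ(5/d) for each: -1, 1.
Σ = − 9^1 + 9^5 = 59040.
N = 59040/5 = 11808.

11808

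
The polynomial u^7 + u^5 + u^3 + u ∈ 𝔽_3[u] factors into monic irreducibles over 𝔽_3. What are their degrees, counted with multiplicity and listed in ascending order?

Write g(u) = u^7 + u^5 + u^3 + u.
Roots in 𝔽_3: g(0) = 0 → root; g(1) = 1; g(2) = 2.
Linear factors from roots: (u).
Complete factorization: g(u) = (u)·(u^2 + 1)·(u^2 + u + 2)·(u^2 + 2u + 2).
Factor degrees with multiplicity: 1 + 2 + 2 + 2 = 7.

1, 2, 2, 2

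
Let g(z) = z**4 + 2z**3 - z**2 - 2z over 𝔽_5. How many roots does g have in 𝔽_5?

Evaluate at each of the 5 elements of 𝔽_5:
g(0) = 0 → root; g(1) = 0 → root; g(2) = 4; g(3) = 0 → root; g(4) = 0 → root.
Roots: {0, 1, 3, 4}.

4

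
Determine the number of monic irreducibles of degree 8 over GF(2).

The number of monic irreducibles of degree 8 over GF(2) is (1/8)·Σ_{d∣8} μ(8/d) 2^d.
Divisors of 8: 1, 2, 4, 8; μ(8/d) for each: 0, 0, -1, 1.
Σ = − 2^4 + 2^8 = 240.
N = 240/8 = 30.

30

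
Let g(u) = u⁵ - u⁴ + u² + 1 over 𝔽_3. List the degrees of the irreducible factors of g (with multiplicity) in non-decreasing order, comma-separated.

Roots in 𝔽_3: g(0) = 1; g(1) = 2; g(2) = 0 → root.
Linear factors from roots: (u + 1).
Complete factorization: g(u) = (u + 1)·(u² - u - 1)^2.
Factor degrees with multiplicity: 1 + 2 + 2 = 5.

1, 2, 2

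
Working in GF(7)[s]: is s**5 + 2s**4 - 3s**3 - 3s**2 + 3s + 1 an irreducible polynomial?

Write g(s) = s**5 + 2s**4 - 3s**3 - 3s**2 + 3s + 1.
Check for roots in GF(7): g(0) = 1; g(1) = 1; g(2) = 0 → root; g(3) = 6; g(4) = 0 → root; g(5) = 0 → root; g(6) = 6.
g(2) = 0, so (s − 2) divides g(s); g is reducible.

No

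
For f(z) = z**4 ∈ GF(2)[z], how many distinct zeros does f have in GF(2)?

1

Evaluate at each of the 2 elements of GF(2):
f(0) = 0 → root; f(1) = 1.
Roots: {0}.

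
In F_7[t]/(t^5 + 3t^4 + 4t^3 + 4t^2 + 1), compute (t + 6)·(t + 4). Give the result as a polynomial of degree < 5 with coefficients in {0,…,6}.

Multiply in F_7[t]: (t + 6)·(t + 4) = t^2 + 3t + 3.
Reduced: t^2 + 3t + 3.

t^2 + 3t + 3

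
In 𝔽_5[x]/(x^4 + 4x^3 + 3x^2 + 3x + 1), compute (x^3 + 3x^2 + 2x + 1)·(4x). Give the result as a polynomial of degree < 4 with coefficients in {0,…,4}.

Multiply in 𝔽_5[x]: (x^3 + 3x^2 + 2x + 1)·(4x) = 4x^4 + 2x^3 + 3x^2 + 4x.
Reduce using x^4 ≡ x^3 + 2x^2 + 2x + 4 (mod x^4 + 4x^3 + 3x^2 + 3x + 1).
Reduced: x^3 + x^2 + 2x + 1.

x^3 + x^2 + 2x + 1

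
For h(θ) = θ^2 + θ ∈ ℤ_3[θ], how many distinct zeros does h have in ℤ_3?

2

Evaluate at each of the 3 elements of ℤ_3:
h(0) = 0 → root; h(1) = 2; h(2) = 0 → root.
Roots: {0, 2}.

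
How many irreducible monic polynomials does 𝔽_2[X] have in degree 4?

Gauss's count: N_{2}(4) = (1/4) Σ_{d|4} μ(4/d)·2^d.
Divisors of 4: 1, 2, 4; μ(4/d) for each: 0, -1, 1.
Σ = − 2^2 + 2^4 = 12.
N = 12/4 = 3.

3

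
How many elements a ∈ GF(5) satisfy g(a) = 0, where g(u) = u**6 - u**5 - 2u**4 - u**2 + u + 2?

Evaluate at each of the 5 elements of GF(5):
g(0) = 2; g(1) = 0 → root; g(2) = 0 → root; g(3) = 0 → root; g(4) = 0 → root.
Roots: {1, 2, 3, 4}.

4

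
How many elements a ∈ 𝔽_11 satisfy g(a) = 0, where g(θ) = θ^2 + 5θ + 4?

Evaluate at each of the 11 elements of 𝔽_11:
g(0) = 4; g(1) = 10; g(2) = 7; g(3) = 6; g(4) = 7; g(5) = 10; g(6) = 4; g(7) = 0 → root; g(8) = 9; g(9) = 9; g(10) = 0 → root.
Roots: {7, 10}.

2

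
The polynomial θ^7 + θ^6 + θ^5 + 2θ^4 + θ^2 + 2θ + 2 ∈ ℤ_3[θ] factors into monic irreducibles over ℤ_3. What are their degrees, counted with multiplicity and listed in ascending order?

7

Write g(θ) = θ^7 + θ^6 + θ^5 + 2θ^4 + θ^2 + 2θ + 2.
Roots in ℤ_3: g(0) = 2; g(1) = 1; g(2) = 2.
Complete factorization: g(θ) = (θ^7 + θ^6 + θ^5 + 2θ^4 + θ^2 + 2θ + 2).
Factor degrees with multiplicity: 7 = 7.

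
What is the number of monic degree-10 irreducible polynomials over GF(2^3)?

The number of monic irreducibles of degree 10 over GF(8) is (1/10)·Σ_{d∣10} μ(10/d) 8^d.
Divisors of 10: 1, 2, 5, 10; μ(10/d) for each: 1, -1, -1, 1.
Σ = 8^1 − 8^2 − 8^5 + 8^10 = 1073709000.
N = 1073709000/10 = 107370900.

107370900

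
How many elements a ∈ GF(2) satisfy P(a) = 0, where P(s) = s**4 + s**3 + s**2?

1

Evaluate at each of the 2 elements of GF(2):
P(0) = 0 → root; P(1) = 1.
Roots: {0}.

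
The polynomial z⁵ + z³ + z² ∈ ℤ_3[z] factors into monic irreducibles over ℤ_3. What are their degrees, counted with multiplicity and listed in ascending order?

1, 1, 1, 2

Write f(z) = z⁵ + z³ + z².
Roots in ℤ_3: f(0) = 0 → root; f(1) = 0 → root; f(2) = 2.
Linear factors from roots: (z), (z + 2).
Complete factorization: f(z) = (z + 2)·(z)^2·(z² + z + 2).
Factor degrees with multiplicity: 1 + 1 + 1 + 2 = 5.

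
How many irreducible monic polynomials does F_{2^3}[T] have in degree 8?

2096640

By the necklace-counting formula, N_8(8) = (1/8) Σ_{d|8} μ(8/d)·8^d.
Divisors of 8: 1, 2, 4, 8; μ(8/d) for each: 0, 0, -1, 1.
Σ = − 8^4 + 8^8 = 16773120.
N = 16773120/8 = 2096640.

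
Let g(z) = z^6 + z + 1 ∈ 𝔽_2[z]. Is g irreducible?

Check for roots in 𝔽_2: g(0) = 1; g(1) = 1.
No roots, so no linear factors.
Monic irreducibles of degree 2 over GF(2): z^2 + z + 1.
None of them divide g (all give nonzero remainder).
Monic irreducibles of degree 3 over GF(2): z^3 + z + 1, z^3 + z^2 + 1.
None of them divide g (all give nonzero remainder).
No irreducible factor of degree ≤ 3 exists, so g is irreducible over GF(2).

Yes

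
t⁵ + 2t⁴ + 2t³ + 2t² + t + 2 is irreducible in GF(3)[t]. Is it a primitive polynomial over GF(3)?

Write f(t) = t⁵ + 2t⁴ + 2t³ + 2t² + t + 2.
|GF(3^5)^×| = 3^5 − 1 = 242. Prime factorization: 242 = 2·11^2.
f is primitive ⇔ t has order 242 in GF(3)[t]/(f), i.e. t^(242/q) ≠ 1 for each prime q | 242.
t^(121) mod f = 1
t^(22) mod f = t⁴ + t² + 2t.
Since t^(121) = 1, the order of t divides 121 < 242; not primitive.

No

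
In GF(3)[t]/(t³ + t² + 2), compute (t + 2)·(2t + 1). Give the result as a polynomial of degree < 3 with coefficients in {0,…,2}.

Multiply in GF(3)[t]: (t + 2)·(2t + 1) = 2t² + 2t + 2.
Reduced: 2t² + 2t + 2.

2t^2 + 2t + 2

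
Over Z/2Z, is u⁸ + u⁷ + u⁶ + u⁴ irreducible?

Write f(u) = u⁸ + u⁷ + u⁶ + u⁴.
Check for roots in Z/2Z: f(0) = 0 → root; f(1) = 0 → root.
f(0) = 0, so (u) divides f(u); f is reducible.

No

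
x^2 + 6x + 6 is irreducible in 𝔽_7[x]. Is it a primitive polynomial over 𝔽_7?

No

Write f(x) = x^2 + 6x + 6.
|GF(7^2)^×| = 7^2 − 1 = 48. Prime factorization: 48 = 2^4·3.
f is primitive ⇔ x has order 48 in GF(7)[x]/(f), i.e. x^(48/q) ≠ 1 for each prime q | 48.
x^(24) mod f = 6.
x^(16) mod f = 1
Since x^(16) = 1, the order of x divides 16 < 48; not primitive.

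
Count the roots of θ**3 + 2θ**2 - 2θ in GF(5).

1

Write g(θ) = θ**3 + 2θ**2 - 2θ.
Evaluate at each of the 5 elements of GF(5):
g(0) = 0 → root; g(1) = 1; g(2) = 2; g(3) = 4; g(4) = 3.
Roots: {0}.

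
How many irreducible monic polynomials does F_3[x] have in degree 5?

Gauss's count: N_{3}(5) = (1/5) Σ_{d|5} μ(5/d)·3^d.
Divisors of 5: 1, 5; μ(5/d) for each: -1, 1.
Σ = − 3^1 + 3^5 = 240.
N = 240/5 = 48.

48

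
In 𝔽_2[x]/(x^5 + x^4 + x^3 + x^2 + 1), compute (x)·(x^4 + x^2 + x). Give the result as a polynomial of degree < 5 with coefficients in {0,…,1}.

x^4 + 1

Multiply in 𝔽_2[x]: (x)·(x^4 + x^2 + x) = x^5 + x^3 + x^2.
Reduce using x^5 ≡ x^4 + x^3 + x^2 + 1 (mod x^5 + x^4 + x^3 + x^2 + 1).
Reduced: x^4 + 1.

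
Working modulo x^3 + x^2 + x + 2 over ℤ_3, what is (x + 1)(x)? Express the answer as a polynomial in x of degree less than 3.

x^2 + x

Multiply in ℤ_3[x]: (x + 1)·(x) = x^2 + x.
Reduced: x^2 + x.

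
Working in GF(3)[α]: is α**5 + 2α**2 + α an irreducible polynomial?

Write h(α) = α**5 + 2α**2 + α.
Check for roots in GF(3): h(0) = 0 → root; h(1) = 1; h(2) = 0 → root.
h(0) = 0, so (α) divides h(α); h is reducible.

No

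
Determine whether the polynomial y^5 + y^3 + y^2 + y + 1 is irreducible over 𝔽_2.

Write f(y) = y^5 + y^3 + y^2 + y + 1.
Check for roots in 𝔽_2: f(0) = 1; f(1) = 1.
No roots, so no linear factors.
Monic irreducibles of degree 2 over GF(2): y^2 + y + 1.
None of them divide f (all give nonzero remainder).
No irreducible factor of degree ≤ 2 exists, so f is irreducible over GF(2).

Yes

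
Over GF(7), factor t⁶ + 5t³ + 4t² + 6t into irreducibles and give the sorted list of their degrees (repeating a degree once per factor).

Write f(t) = t⁶ + 5t³ + 4t² + 6t.
Linear factors from roots: (t), (t + 2).
Complete factorization: f(t) = (t)·(t + 2)·(t² + 6t + 4)·(t² + 6t + 6).
Factor degrees with multiplicity: 1 + 1 + 2 + 2 = 6.

1, 1, 2, 2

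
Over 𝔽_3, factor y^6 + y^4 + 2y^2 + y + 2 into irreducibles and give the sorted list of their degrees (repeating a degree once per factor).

Write h(y) = y^6 + y^4 + 2y^2 + y + 2.
Roots in 𝔽_3: h(0) = 2; h(1) = 1; h(2) = 2.
Complete factorization: h(y) = (y^6 + y^4 + 2y^2 + y + 2).
Factor degrees with multiplicity: 6 = 6.

6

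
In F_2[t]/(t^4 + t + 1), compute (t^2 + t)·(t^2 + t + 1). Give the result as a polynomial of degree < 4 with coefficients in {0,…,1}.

1

Multiply in F_2[t]: (t^2 + t)·(t^2 + t + 1) = t^4 + t.
Reduce using t^4 ≡ t + 1 (mod t^4 + t + 1).
Reduced: 1.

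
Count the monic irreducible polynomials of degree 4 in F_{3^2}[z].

1620

By the necklace-counting formula, N_9(4) = (1/4) Σ_{d|4} μ(4/d)·9^d.
Divisors of 4: 1, 2, 4; μ(4/d) for each: 0, -1, 1.
Σ = − 9^2 + 9^4 = 6480.
N = 6480/4 = 1620.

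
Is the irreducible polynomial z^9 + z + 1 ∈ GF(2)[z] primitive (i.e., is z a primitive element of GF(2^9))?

No

Write f(z) = z^9 + z + 1.
|GF(2^9)^×| = 2^9 − 1 = 511. Prime factorization: 511 = 7·73.
f is primitive ⇔ z has order 511 in GF(2)[z]/(f), i.e. z^(511/q) ≠ 1 for each prime q | 511.
z^(73) mod f = 1
z^(7) mod f = z^7.
Since z^(73) = 1, the order of z divides 73 < 511; not primitive.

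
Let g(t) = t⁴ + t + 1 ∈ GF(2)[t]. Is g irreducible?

Yes

Check for roots in GF(2): g(0) = 1; g(1) = 1.
No roots, so no linear factors.
Monic irreducibles of degree 2 over GF(2): t² + t + 1.
None of them divide g (all give nonzero remainder).
No irreducible factor of degree ≤ 2 exists, so g is irreducible over GF(2).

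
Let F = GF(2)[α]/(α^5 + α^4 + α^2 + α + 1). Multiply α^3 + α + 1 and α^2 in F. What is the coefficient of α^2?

0

Multiply in GF(2)[α]: (α^3 + α + 1)·(α^2) = α^5 + α^3 + α^2.
Reduce using α^5 ≡ α^4 + α^2 + α + 1 (mod α^5 + α^4 + α^2 + α + 1).
Reduced: α^4 + α^3 + α + 1.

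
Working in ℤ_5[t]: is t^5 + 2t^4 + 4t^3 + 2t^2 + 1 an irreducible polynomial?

Write g(t) = t^5 + 2t^4 + 4t^3 + 2t^2 + 1.
Check for roots in ℤ_5: g(0) = 1; g(1) = 0 → root; g(2) = 0 → root; g(3) = 2; g(4) = 0 → root.
g(1) = 0, so (t − 1) divides g(t); g is reducible.

No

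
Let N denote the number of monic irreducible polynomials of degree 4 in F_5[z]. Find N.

The number of monic irreducibles of degree 4 over GF(5) is (1/4)·Σ_{d∣4} μ(4/d) 5^d.
Divisors of 4: 1, 2, 4; μ(4/d) for each: 0, -1, 1.
Σ = − 5^2 + 5^4 = 600.
N = 600/4 = 150.

150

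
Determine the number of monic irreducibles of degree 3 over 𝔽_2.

By the necklace-counting formula, N_2(3) = (1/3) Σ_{d|3} μ(3/d)·2^d.
Divisors of 3: 1, 3; μ(3/d) for each: -1, 1.
Σ = − 2^1 + 2^3 = 6.
N = 6/3 = 2.

2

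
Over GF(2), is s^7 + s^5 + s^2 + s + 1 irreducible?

Yes

Write f(s) = s^7 + s^5 + s^2 + s + 1.
Check for roots in GF(2): f(0) = 1; f(1) = 1.
No roots, so no linear factors.
Monic irreducibles of degree 2 over GF(2): s^2 + s + 1.
None of them divide f (all give nonzero remainder).
Monic irreducibles of degree 3 over GF(2): s^3 + s + 1, s^3 + s^2 + 1.
None of them divide f (all give nonzero remainder).
No irreducible factor of degree ≤ 3 exists, so f is irreducible over GF(2).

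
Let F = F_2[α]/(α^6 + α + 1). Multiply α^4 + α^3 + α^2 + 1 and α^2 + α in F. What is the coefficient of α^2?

1

Multiply in F_2[α]: (α^4 + α^3 + α^2 + 1)·(α^2 + α) = α^6 + α^3 + α^2 + α.
Reduce using α^6 ≡ α + 1 (mod α^6 + α + 1).
Reduced: α^3 + α^2 + 1.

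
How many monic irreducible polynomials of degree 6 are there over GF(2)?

Gauss's count: N_{2}(6) = (1/6) Σ_{d|6} μ(6/d)·2^d.
Divisors of 6: 1, 2, 3, 6; μ(6/d) for each: 1, -1, -1, 1.
Σ = 2^1 − 2^2 − 2^3 + 2^6 = 54.
N = 54/6 = 9.

9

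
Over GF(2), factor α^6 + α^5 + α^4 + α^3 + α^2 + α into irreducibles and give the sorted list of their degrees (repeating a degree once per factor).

Write g(α) = α^6 + α^5 + α^4 + α^3 + α^2 + α.
Roots in GF(2): g(0) = 0 → root; g(1) = 0 → root.
Linear factors from roots: (α), (α + 1).
Complete factorization: g(α) = (α)·(α + 1)·(α^2 + α + 1)^2.
Factor degrees with multiplicity: 1 + 1 + 2 + 2 = 6.

1, 1, 2, 2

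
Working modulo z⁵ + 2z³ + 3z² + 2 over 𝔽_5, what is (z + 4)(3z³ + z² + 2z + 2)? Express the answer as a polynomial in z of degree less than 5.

3z^4 + 3z^3 + z^2 + 3

Multiply in 𝔽_5[z]: (z + 4)·(3z³ + z² + 2z + 2) = 3z⁴ + 3z³ + z² + 3.
Reduced: 3z⁴ + 3z³ + z² + 3.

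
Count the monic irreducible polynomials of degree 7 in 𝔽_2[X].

The number of monic irreducibles of degree 7 over GF(2) is (1/7)·Σ_{d∣7} μ(7/d) 2^d.
Divisors of 7: 1, 7; μ(7/d) for each: -1, 1.
Σ = − 2^1 + 2^7 = 126.
N = 126/7 = 18.

18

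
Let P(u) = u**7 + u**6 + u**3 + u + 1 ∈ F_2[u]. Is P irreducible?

Check for roots in F_2: P(0) = 1; P(1) = 1.
No roots, so no linear factors.
Monic irreducibles of degree 2 over GF(2): u**2 + u + 1.
None of them divide P (all give nonzero remainder).
Monic irreducibles of degree 3 over GF(2): u**3 + u + 1, u**3 + u**2 + 1.
None of them divide P (all give nonzero remainder).
No irreducible factor of degree ≤ 3 exists, so P is irreducible over GF(2).

Yes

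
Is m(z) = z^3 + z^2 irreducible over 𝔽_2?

Check for roots in 𝔽_2: m(0) = 0 → root; m(1) = 0 → root.
m(0) = 0, so (z) divides m(z); m is reducible.

No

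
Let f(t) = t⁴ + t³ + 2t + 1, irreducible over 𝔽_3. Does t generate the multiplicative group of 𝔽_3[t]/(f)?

|GF(3^4)^×| = 3^4 − 1 = 80. Prime factorization: 80 = 2^4·5.
f is primitive ⇔ t has order 80 in GF(3)[t]/(f), i.e. t^(80/q) ≠ 1 for each prime q | 80.
t^(40) mod f = 1
t^(16) mod f = 2t² + t + 1.
Since t^(40) = 1, the order of t divides 40 < 80; not primitive.

No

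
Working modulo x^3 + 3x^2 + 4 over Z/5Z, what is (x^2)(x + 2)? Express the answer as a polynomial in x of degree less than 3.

Multiply in Z/5Z[x]: (x^2)·(x + 2) = x^3 + 2x^2.
Reduce using x^3 ≡ 2x^2 + 1 (mod x^3 + 3x^2 + 4).
Reduced: 4x^2 + 1.

4x^2 + 1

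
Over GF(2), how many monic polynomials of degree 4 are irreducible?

x^(2^4) − x is the product of all monic irreducibles of degree dividing 4; Möbius inversion gives N = (1/4) Σ μ(4/d)·2^d.
Divisors of 4: 1, 2, 4; μ(4/d) for each: 0, -1, 1.
Σ = − 2^2 + 2^4 = 12.
N = 12/4 = 3.

3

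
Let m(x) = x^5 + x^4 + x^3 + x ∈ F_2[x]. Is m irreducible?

Check for roots in F_2: m(0) = 0 → root; m(1) = 0 → root.
m(0) = 0, so (x) divides m(x); m is reducible.

No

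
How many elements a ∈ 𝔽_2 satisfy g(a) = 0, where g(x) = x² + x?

Evaluate at each of the 2 elements of 𝔽_2:
g(0) = 0 → root; g(1) = 0 → root.
Roots: {0, 1}.

2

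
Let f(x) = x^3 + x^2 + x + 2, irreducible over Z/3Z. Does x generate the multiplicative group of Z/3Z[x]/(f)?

No

|GF(3^3)^×| = 3^3 − 1 = 26. Prime factorization: 26 = 2·13.
f is primitive ⇔ x has order 26 in GF(3)[x]/(f), i.e. x^(26/q) ≠ 1 for each prime q | 26.
x^(13) mod f = 1
x^(2) mod f = x^2.
Since x^(13) = 1, the order of x divides 13 < 26; not primitive.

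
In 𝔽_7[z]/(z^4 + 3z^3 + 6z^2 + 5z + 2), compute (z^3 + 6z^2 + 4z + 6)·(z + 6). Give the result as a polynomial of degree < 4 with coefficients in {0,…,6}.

2z^3 + 6z^2 + 4z + 6

Multiply in 𝔽_7[z]: (z^3 + 6z^2 + 4z + 6)·(z + 6) = z^4 + 5z^3 + 5z^2 + 2z + 1.
Reduce using z^4 ≡ 4z^3 + z^2 + 2z + 5 (mod z^4 + 3z^3 + 6z^2 + 5z + 2).
Reduced: 2z^3 + 6z^2 + 4z + 6.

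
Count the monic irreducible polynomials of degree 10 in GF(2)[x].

By the necklace-counting formula, N_2(10) = (1/10) Σ_{d|10} μ(10/d)·2^d.
Divisors of 10: 1, 2, 5, 10; μ(10/d) for each: 1, -1, -1, 1.
Σ = 2^1 − 2^2 − 2^5 + 2^10 = 990.
N = 990/10 = 99.

99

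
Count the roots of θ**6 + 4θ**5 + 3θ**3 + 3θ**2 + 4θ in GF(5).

Write P(θ) = θ**6 + 4θ**5 + 3θ**3 + 3θ**2 + 4θ.
Evaluate at each of the 5 elements of GF(5):
P(0) = 0 → root; P(1) = 0 → root; P(2) = 1; P(3) = 1; P(4) = 3.
Roots: {0, 1}.

2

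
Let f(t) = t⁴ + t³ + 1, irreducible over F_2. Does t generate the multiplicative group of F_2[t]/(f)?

|GF(2^4)^×| = 2^4 − 1 = 15. Prime factorization: 15 = 3·5.
f is primitive ⇔ t has order 15 in GF(2)[t]/(f), i.e. t^(15/q) ≠ 1 for each prime q | 15.
t^(5) mod f = t³ + t + 1.
t^(3) mod f = t³.
None equal 1, so t has full order 15; f is primitive.

Yes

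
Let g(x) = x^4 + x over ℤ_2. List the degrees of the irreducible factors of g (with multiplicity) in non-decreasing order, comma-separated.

1, 1, 2

Roots in ℤ_2: g(0) = 0 → root; g(1) = 0 → root.
Linear factors from roots: (x), (x + 1).
Complete factorization: g(x) = (x)·(x + 1)·(x^2 + x + 1).
Factor degrees with multiplicity: 1 + 1 + 2 = 4.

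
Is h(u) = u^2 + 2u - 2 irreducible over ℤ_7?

Check for roots in ℤ_7: h(0) = 5; h(1) = 1; h(2) = 6; h(3) = 6; h(4) = 1; h(5) = 5; h(6) = 4.
No roots. A degree-2 polynomial over a field with no linear factor is irreducible.

Yes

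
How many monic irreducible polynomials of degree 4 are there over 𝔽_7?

x^(7^4) − x is the product of all monic irreducibles of degree dividing 4; Möbius inversion gives N = (1/4) Σ μ(4/d)·7^d.
Divisors of 4: 1, 2, 4; μ(4/d) for each: 0, -1, 1.
Σ = − 7^2 + 7^4 = 2352.
N = 2352/4 = 588.

588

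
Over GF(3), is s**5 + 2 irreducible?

Write m(s) = s**5 + 2.
Check for roots in GF(3): m(0) = 2; m(1) = 0 → root; m(2) = 1.
m(1) = 0, so (s − 1) divides m(s); m is reducible.

No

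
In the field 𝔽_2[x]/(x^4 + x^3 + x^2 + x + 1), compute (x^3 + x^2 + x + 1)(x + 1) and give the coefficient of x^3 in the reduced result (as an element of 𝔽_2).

1

Multiply in 𝔽_2[x]: (x^3 + x^2 + x + 1)·(x + 1) = x^4 + 1.
Reduce using x^4 ≡ x^3 + x^2 + x + 1 (mod x^4 + x^3 + x^2 + x + 1).
Reduced: x^3 + x^2 + x.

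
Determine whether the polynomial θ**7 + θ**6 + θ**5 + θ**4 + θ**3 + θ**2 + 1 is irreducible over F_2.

Yes

Write g(θ) = θ**7 + θ**6 + θ**5 + θ**4 + θ**3 + θ**2 + 1.
Check for roots in F_2: g(0) = 1; g(1) = 1.
No roots, so no linear factors.
Monic irreducibles of degree 2 over GF(2): θ**2 + θ + 1.
None of them divide g (all give nonzero remainder).
Monic irreducibles of degree 3 over GF(2): θ**3 + θ + 1, θ**3 + θ**2 + 1.
None of them divide g (all give nonzero remainder).
No irreducible factor of degree ≤ 3 exists, so g is irreducible over GF(2).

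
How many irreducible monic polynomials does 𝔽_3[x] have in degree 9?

2184

Gauss's count: N_{3}(9) = (1/9) Σ_{d|9} μ(9/d)·3^d.
Divisors of 9: 1, 3, 9; μ(9/d) for each: 0, -1, 1.
Σ = − 3^3 + 3^9 = 19656.
N = 19656/9 = 2184.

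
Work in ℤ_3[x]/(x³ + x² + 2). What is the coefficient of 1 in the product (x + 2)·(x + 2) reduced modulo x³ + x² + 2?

1

Multiply in ℤ_3[x]: (x + 2)·(x + 2) = x² + x + 1.
Reduced: x² + x + 1.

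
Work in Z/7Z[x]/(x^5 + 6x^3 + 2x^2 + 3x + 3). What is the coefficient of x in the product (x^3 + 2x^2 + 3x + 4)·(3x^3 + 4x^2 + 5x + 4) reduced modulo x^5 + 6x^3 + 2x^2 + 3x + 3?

Multiply in Z/7Z[x]: (x^3 + 2x^2 + 3x + 4)·(3x^3 + 4x^2 + 5x + 4) = 3x^6 + 3x^5 + x^4 + 3x^3 + 4x^2 + 4x + 2.
Reduce using x^5 ≡ x^3 + 5x^2 + 4x + 4 (mod x^5 + 6x^3 + 2x^2 + 3x + 3).
Reduced: 4x^4 + 3x^2.

0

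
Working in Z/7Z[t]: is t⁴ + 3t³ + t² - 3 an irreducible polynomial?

Write g(t) = t⁴ + 3t³ + t² - 3.
Check for roots in Z/7Z: g(0) = 4; g(1) = 2; g(2) = 6; g(3) = 0 → root; g(4) = 6; g(5) = 0 → root; g(6) = 3.
g(3) = 0, so (t − 3) divides g(t); g is reducible.

No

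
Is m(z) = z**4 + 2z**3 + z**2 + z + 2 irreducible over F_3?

Check for roots in F_3: m(0) = 2; m(1) = 1; m(2) = 1.
No roots, so no linear factors.
Monic irreducibles of degree 2 over GF(3): z**2 + 1, z**2 + z + 2, z**2 + 2z + 2.
None of them divide m (all give nonzero remainder).
No irreducible factor of degree ≤ 2 exists, so m is irreducible over GF(3).

Yes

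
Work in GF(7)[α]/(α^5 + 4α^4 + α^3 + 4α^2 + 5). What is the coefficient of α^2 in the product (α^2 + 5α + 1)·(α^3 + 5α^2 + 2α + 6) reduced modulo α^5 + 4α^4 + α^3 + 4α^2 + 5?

3

Multiply in GF(7)[α]: (α^2 + 5α + 1)·(α^3 + 5α^2 + 2α + 6) = α^5 + 3α^4 + 4α + 6.
Reduce using α^5 ≡ 3α^4 + 6α^3 + 3α^2 + 2 (mod α^5 + 4α^4 + α^3 + 4α^2 + 5).
Reduced: 6α^4 + 6α^3 + 3α^2 + 4α + 1.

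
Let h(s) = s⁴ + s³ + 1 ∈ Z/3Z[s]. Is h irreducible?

Check for roots in Z/3Z: h(0) = 1; h(1) = 0 → root; h(2) = 1.
h(1) = 0, so (s − 1) divides h(s); h is reducible.

No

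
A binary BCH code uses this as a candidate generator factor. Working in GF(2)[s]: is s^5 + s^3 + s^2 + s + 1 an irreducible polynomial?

Write m(s) = s^5 + s^3 + s^2 + s + 1.
Check for roots in GF(2): m(0) = 1; m(1) = 1.
No roots, so no linear factors.
Monic irreducibles of degree 2 over GF(2): s^2 + s + 1.
None of them divide m (all give nonzero remainder).
No irreducible factor of degree ≤ 2 exists, so m is irreducible over GF(2).

Yes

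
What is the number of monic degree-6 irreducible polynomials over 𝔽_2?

x^(2^6) − x is the product of all monic irreducibles of degree dividing 6; Möbius inversion gives N = (1/6) Σ μ(6/d)·2^d.
Divisors of 6: 1, 2, 3, 6; μ(6/d) for each: 1, -1, -1, 1.
Σ = 2^1 − 2^2 − 2^3 + 2^6 = 54.
N = 54/6 = 9.

9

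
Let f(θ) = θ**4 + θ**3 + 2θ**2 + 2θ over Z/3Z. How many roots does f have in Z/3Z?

Evaluate at each of the 3 elements of Z/3Z:
f(0) = 0 → root; f(1) = 0 → root; f(2) = 0 → root.
Roots: {0, 1, 2}.

3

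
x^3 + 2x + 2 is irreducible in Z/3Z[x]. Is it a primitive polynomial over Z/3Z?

No

Write f(x) = x^3 + 2x + 2.
|GF(3^3)^×| = 3^3 − 1 = 26. Prime factorization: 26 = 2·13.
f is primitive ⇔ x has order 26 in GF(3)[x]/(f), i.e. x^(26/q) ≠ 1 for each prime q | 26.
x^(13) mod f = 1
x^(2) mod f = x^2.
Since x^(13) = 1, the order of x divides 13 < 26; not primitive.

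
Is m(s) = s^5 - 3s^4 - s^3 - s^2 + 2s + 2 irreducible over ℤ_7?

Check for roots in ℤ_7: m(0) = 2; m(1) = 0 → root; m(2) = 6; m(3) = 0 → root; m(4) = 4; m(5) = 6; m(6) = 3.
m(1) = 0, so (s − 1) divides m(s); m is reducible.

No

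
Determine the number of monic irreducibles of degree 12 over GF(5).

The number of monic irreducibles of degree 12 over GF(5) is (1/12)·Σ_{d∣12} μ(12/d) 5^d.
Divisors of 12: 1, 2, 3, 4, 6, 12; μ(12/d) for each: 0, 1, 0, -1, -1, 1.
Σ = 5^2 − 5^4 − 5^6 + 5^12 = 244124400.
N = 244124400/12 = 20343700.

20343700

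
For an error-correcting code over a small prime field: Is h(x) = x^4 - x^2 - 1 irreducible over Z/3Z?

Yes

Check for roots in Z/3Z: h(0) = 2; h(1) = 2; h(2) = 2.
No roots, so no linear factors.
Monic irreducibles of degree 2 over GF(3): x^2 + 1, x^2 + x - 1, x^2 - x - 1.
None of them divide h (all give nonzero remainder).
No irreducible factor of degree ≤ 2 exists, so h is irreducible over GF(3).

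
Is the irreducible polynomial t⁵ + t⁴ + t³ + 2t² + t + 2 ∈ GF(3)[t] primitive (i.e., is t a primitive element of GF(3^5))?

No

Write f(t) = t⁵ + t⁴ + t³ + 2t² + t + 2.
|GF(3^5)^×| = 3^5 − 1 = 242. Prime factorization: 242 = 2·11^2.
f is primitive ⇔ t has order 242 in GF(3)[t]/(f), i.e. t^(242/q) ≠ 1 for each prime q | 242.
t^(121) mod f = 1
t^(22) mod f = 2t⁴ + 2t³ + 2.
Since t^(121) = 1, the order of t divides 121 < 242; not primitive.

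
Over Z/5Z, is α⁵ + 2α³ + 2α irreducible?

Write P(α) = α⁵ + 2α³ + 2α.
Check for roots in Z/5Z: P(0) = 0 → root; P(1) = 0 → root; P(2) = 2; P(3) = 3; P(4) = 0 → root.
P(0) = 0, so (α) divides P(α); P is reducible.

No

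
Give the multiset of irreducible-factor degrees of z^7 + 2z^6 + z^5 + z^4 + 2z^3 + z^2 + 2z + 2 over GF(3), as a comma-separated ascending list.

1, 1, 2, 3

Write f(z) = z^7 + 2z^6 + z^5 + z^4 + 2z^3 + z^2 + 2z + 2.
Roots in GF(3): f(0) = 2; f(1) = 0 → root; f(2) = 0 → root.
Linear factors from roots: (z + 2), (z + 1).
Complete factorization: f(z) = (z + 1)·(z + 2)·(z^2 + 1)·(z^3 + 2z^2 + z + 1).
Factor degrees with multiplicity: 1 + 1 + 2 + 3 = 7.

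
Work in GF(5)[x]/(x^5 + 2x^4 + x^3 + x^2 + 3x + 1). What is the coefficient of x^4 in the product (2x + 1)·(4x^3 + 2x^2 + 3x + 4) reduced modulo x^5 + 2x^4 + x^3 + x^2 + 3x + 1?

3

Multiply in GF(5)[x]: (2x + 1)·(4x^3 + 2x^2 + 3x + 4) = 3x^4 + 3x^3 + 3x^2 + x + 4.
Reduced: 3x^4 + 3x^3 + 3x^2 + x + 4.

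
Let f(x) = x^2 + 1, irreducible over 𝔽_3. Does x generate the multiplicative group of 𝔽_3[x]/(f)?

|GF(3^2)^×| = 3^2 − 1 = 8. Prime factorization: 8 = 2^3.
f is primitive ⇔ x has order 8 in GF(3)[x]/(f), i.e. x^(8/q) ≠ 1 for each prime q | 8.
x^(4) mod f = 1
Since x^(4) = 1, the order of x divides 4 < 8; not primitive.

No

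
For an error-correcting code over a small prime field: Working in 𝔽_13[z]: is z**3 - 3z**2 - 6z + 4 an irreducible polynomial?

Write m(z) = z**3 - 3z**2 - 6z + 4.
Check each element of 𝔽_13 for a root: m(0)=4, m(1)=9, m(2)=1, m(3)=12, m(4)=9, m(5)=11, m(6)=11, m(7)=2, m(8)=3, m(9)=7, m(10)=7, m(11)=9, m(12)=6.
No roots. A degree-3 polynomial over a field with no linear factor is irreducible.

Yes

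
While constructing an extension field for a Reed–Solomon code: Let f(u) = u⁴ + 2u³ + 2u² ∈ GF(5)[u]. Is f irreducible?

No

Check for roots in GF(5): f(0) = 0 → root; f(1) = 0 → root; f(2) = 0 → root; f(3) = 3; f(4) = 1.
f(0) = 0, so (u) divides f(u); f is reducible.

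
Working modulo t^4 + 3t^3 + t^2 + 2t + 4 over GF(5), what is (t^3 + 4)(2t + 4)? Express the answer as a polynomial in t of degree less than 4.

3t^3 + 3t^2 + 4t + 3

Multiply in GF(5)[t]: (t^3 + 4)·(2t + 4) = 2t^4 + 4t^3 + 3t + 1.
Reduce using t^4 ≡ 2t^3 + 4t^2 + 3t + 1 (mod t^4 + 3t^3 + t^2 + 2t + 4).
Reduced: 3t^3 + 3t^2 + 4t + 3.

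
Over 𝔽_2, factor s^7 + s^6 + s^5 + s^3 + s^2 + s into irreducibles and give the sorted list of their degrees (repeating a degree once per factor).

Write f(s) = s^7 + s^6 + s^5 + s^3 + s^2 + s.
Roots in 𝔽_2: f(0) = 0 → root; f(1) = 0 → root.
Linear factors from roots: (s), (s + 1).
Complete factorization: f(s) = (s)·(s + 1)^4·(s^2 + s + 1).
Factor degrees with multiplicity: 1 + 1 + 1 + 1 + 1 + 2 = 7.

1, 1, 1, 1, 1, 2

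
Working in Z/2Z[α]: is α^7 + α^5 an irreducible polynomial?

No

Write P(α) = α^7 + α^5.
Check for roots in Z/2Z: P(0) = 0 → root; P(1) = 0 → root.
P(0) = 0, so (α) divides P(α); P is reducible.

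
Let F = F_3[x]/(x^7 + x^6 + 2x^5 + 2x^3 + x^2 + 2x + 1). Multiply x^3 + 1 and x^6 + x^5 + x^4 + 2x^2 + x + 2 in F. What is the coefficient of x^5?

Multiply in F_3[x]: (x^3 + 1)·(x^6 + x^5 + x^4 + 2x^2 + x + 2) = x^9 + x^8 + x^7 + x^6 + 2x^4 + 2x^3 + 2x^2 + x + 2.
Reduce using x^7 ≡ 2x^6 + x^5 + x^3 + 2x^2 + x + 2 (mod x^7 + x^6 + 2x^5 + 2x^3 + x^2 + 2x + 1).
Reduced: 2x^6 + x^4 + 2x^3 + 2x^2.

0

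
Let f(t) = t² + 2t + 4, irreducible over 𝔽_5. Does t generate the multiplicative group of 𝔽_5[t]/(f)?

|GF(5^2)^×| = 5^2 − 1 = 24. Prime factorization: 24 = 2^3·3.
f is primitive ⇔ t has order 24 in GF(5)[t]/(f), i.e. t^(24/q) ≠ 1 for each prime q | 24.
t^(12) mod f = 1
t^(8) mod f = 2t + 4.
Since t^(12) = 1, the order of t divides 12 < 24; not primitive.

No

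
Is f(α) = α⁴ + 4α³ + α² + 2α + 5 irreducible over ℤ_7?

Yes

Check for roots in ℤ_7: f(0) = 5; f(1) = 6; f(2) = 5; f(3) = 6; f(4) = 2; f(5) = 3; f(6) = 1.
No roots, so no linear factors.
Degree-2 irreducible divisors: test the 21 monic irreducibles of degree 2 over GF(7).
None of them divide f (all give nonzero remainder).
No irreducible factor of degree ≤ 2 exists, so f is irreducible over GF(7).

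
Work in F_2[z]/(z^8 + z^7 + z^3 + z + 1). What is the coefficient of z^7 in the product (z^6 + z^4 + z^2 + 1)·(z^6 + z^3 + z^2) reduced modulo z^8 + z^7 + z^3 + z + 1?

Multiply in F_2[z]: (z^6 + z^4 + z^2 + 1)·(z^6 + z^3 + z^2) = z^12 + z^10 + z^9 + z^7 + z^5 + z^4 + z^3 + z^2.
Reduce using z^8 ≡ z^7 + z^3 + z + 1 (mod z^8 + z^7 + z^3 + z + 1).
Reduced: z^7 + z^6 + z^3 + 1.

1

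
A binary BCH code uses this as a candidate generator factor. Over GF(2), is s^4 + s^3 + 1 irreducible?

Write m(s) = s^4 + s^3 + 1.
Check for roots in GF(2): m(0) = 1; m(1) = 1.
No roots, so no linear factors.
Monic irreducibles of degree 2 over GF(2): s^2 + s + 1.
None of them divide m (all give nonzero remainder).
No irreducible factor of degree ≤ 2 exists, so m is irreducible over GF(2).

Yes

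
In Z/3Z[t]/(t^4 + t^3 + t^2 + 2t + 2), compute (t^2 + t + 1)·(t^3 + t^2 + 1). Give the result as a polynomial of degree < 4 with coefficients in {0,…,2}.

2t^2 + 2

Multiply in Z/3Z[t]: (t^2 + t + 1)·(t^3 + t^2 + 1) = t^5 + 2t^4 + 2t^3 + 2t^2 + t + 1.
Reduce using t^4 ≡ 2t^3 + 2t^2 + t + 1 (mod t^4 + t^3 + t^2 + 2t + 2).
Reduced: 2t^2 + 2.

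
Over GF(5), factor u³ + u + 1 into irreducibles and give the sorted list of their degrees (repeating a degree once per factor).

3

Write f(u) = u³ + u + 1.
Roots in GF(5): f(0) = 1; f(1) = 3; f(2) = 1; f(3) = 1; f(4) = 4.
Complete factorization: f(u) = (u³ + u + 1).
Factor degrees with multiplicity: 3 = 3.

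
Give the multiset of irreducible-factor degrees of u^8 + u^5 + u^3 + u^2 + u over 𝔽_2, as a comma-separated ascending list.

1, 2, 2, 3

Write h(u) = u^8 + u^5 + u^3 + u^2 + u.
Roots in 𝔽_2: h(0) = 0 → root; h(1) = 1.
Linear factors from roots: (u).
Complete factorization: h(u) = (u)·(u^2 + u + 1)^2·(u^3 + u + 1).
Factor degrees with multiplicity: 1 + 2 + 2 + 3 = 8.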